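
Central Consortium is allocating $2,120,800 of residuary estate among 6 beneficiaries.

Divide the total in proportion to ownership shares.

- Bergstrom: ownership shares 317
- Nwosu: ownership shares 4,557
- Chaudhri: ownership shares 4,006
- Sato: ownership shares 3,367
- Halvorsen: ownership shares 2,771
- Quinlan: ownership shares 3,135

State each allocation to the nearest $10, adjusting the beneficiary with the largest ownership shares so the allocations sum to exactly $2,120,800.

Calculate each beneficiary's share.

Bergstrom: $37,030; Nwosu: $532,400; Chaudhri: $468,020; Sato: $393,360; Halvorsen: $323,730; Quinlan: $366,260

Combined ownership shares = 18,153.
Proportional shares: Bergstrom 317/18,153 × $2,120,800 = 37,034.85; Nwosu 4,557/18,153 × $2,120,800 = 532,390.55; Chaudhri 4,006/18,153 × $2,120,800 = 468,017.67; Sato 3,367/18,153 × $2,120,800 = 393,363.83; Halvorsen 2,771/18,153 × $2,120,800 = 323,733.64; Quinlan 3,135/18,153 × $2,120,800 = 366,259.46.
After rounding ($10): Bergstrom $37,030; Nwosu $532,390; Chaudhri $468,020; Sato $393,360; Halvorsen $323,730; Quinlan $366,260. Sum = $2,120,790.
Difference $2,120,800 − $2,120,790 = +$10 applied to largest ownership shares (Nwosu): Nwosu becomes $532,400.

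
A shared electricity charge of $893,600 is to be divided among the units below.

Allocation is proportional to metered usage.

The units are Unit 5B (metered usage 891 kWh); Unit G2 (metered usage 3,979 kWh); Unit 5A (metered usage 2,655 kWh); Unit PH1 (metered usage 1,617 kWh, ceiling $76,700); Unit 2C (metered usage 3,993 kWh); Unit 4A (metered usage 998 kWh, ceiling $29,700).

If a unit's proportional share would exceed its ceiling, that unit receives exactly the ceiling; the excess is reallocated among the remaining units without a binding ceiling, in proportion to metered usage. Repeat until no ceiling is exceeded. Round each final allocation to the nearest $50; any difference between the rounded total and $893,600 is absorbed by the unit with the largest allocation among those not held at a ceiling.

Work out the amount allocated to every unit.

Unit 5B: $60,900 · Unit G2: $271,950 · Unit 5A: $181,450 · Unit PH1: $76,700 · Unit 2C: $272,900 · Unit 4A: $29,700

Sum of metered usage: 14,133.
Proportional shares (ignoring caps): Unit 5B 56,336.06; Unit G2 251,583.84; Unit 5A 167,870.09; Unit PH1 102,239.52; Unit 2C 252,469.03; Unit 4A 63,101.45.
Held at cap: Unit PH1 ($76,700), Unit 4A ($29,700); balance $787,200 reallocated over remaining metered usage 11,518.
Remaining shares: Unit 5B 60,895.57 → $60,900; Unit G2 271,945.55 → $271,950; Unit 5A 181,456.50 → $181,450; Unit 2C 272,902.38 → $272,900.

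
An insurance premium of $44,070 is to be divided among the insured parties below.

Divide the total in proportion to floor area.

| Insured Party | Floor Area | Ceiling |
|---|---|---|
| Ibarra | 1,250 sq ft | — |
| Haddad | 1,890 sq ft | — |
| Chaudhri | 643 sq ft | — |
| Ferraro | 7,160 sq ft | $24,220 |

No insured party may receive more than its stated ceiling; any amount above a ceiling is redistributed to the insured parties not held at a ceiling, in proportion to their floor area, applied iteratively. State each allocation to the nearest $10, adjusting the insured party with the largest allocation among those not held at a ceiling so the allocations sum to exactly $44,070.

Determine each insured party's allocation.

Sum of floor area: 10,943.
Pro-rata shares before constraints: Ibarra 5,034.04; Haddad 7,611.47; Chaudhri 2,589.51; Ferraro 28,834.98.
Capped: Ferraro ($24,220); balance $19,850 reallocated over remaining floor area 3,783.
Redistributed shares: Ibarra 6,558.95 → $6,560; Haddad 9,917.13 → $9,920; Chaudhri 3,373.92 → $3,370.

Ibarra: $6,560; Haddad: $9,920; Chaudhri: $3,370; Ferraro: $24,220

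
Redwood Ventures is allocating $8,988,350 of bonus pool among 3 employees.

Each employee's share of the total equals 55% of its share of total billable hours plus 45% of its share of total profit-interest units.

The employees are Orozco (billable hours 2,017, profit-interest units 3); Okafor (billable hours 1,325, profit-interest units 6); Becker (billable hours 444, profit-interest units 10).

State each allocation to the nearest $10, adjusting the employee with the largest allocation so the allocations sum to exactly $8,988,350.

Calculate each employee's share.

Orozco: $3,272,350 · Okafor: $3,007,420 · Becker: $2,708,580

Billable hours total 3,786; profit-interest units total 19.
Composite weights (55% billable hours + 45% profit-interest units): Orozco 0.3641; Okafor 0.3346; Becker 0.3013.
Unrounded shares: Orozco 3,272,355.92; Okafor 3,007,418.64; Becker 2,708,575.43.
At nearest $10: Orozco $3,272,360; Okafor $3,007,420; Becker $2,708,580. Sum = $8,988,360.
Difference $8,988,350 − $8,988,360 = −$10 applied to largest allocation (Orozco): Orozco becomes $3,272,350.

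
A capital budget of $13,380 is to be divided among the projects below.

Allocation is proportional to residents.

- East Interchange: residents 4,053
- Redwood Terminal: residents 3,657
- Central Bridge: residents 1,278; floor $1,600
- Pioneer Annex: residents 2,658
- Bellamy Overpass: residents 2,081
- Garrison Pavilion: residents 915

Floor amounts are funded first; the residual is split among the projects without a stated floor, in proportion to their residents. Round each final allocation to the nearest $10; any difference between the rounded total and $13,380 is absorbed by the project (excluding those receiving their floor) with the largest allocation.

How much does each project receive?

Fund the minimums — Central Bridge $1,600. Balance $11,780.
Balance split over remaining residents 13,364: East Interchange 3,572.61 → $3,570; Redwood Terminal 3,223.55 → $3,220; Pioneer Annex 2,342.95 → $2,340; Bellamy Overpass 1,834.34 → $1,830; Garrison Pavilion 806.55 → $810.
Rounding difference +$10 applied to East Interchange → $3,580.

East Interchange: $3,580 | Redwood Terminal: $3,220 | Central Bridge: $1,600 | Pioneer Annex: $2,340 | Bellamy Overpass: $1,830 | Garrison Pavilion: $810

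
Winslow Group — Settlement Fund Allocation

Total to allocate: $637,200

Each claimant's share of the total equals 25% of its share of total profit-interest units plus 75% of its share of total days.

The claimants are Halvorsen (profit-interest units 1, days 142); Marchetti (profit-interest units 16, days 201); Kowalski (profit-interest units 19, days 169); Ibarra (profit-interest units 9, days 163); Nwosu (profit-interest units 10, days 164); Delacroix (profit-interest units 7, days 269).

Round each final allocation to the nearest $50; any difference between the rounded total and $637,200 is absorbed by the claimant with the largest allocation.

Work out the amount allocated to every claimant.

Profit-interest units total 62; days total 1,108.
Blended shares (25% profit-interest units + 75% days): Halvorsen 0.1002; Marchetti 0.2006; Kowalski 0.1910; Ibarra 0.1466; Nwosu 0.1513; Delacroix 0.2103.
Pro-rata amounts: Halvorsen 63,816.47; Marchetti 127,804.53; Kowalski 121,710.43; Ibarra 93,428.98; Nwosu 96,429.65; Delacroix 134,009.94.
At nearest $50: Halvorsen $63,800; Marchetti $127,800; Kowalski $121,700; Ibarra $93,450; Nwosu $96,450; Delacroix $134,000. Sum = $637,200.
No rounding difference to absorb.

Halvorsen: $63,800; Marchetti: $127,800; Kowalski: $121,700; Ibarra: $93,450; Nwosu: $96,450; Delacroix: $134,000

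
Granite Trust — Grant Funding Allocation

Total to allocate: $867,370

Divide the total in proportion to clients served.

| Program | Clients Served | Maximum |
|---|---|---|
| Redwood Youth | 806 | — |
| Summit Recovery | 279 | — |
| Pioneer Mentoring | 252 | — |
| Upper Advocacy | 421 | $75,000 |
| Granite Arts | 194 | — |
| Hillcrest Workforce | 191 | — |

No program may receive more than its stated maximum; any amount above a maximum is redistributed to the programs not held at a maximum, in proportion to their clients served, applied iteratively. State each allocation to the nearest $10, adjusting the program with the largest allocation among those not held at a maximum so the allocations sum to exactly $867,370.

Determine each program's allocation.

Total clients served = 2,143.
Proportional shares (ignoring caps): Redwood Youth 326,225.02; Summit Recovery 112,924.05; Pioneer Mentoring 101,995.91; Upper Advocacy 170,397.93; Granite Arts 78,520.66; Hillcrest Workforce 77,306.43.
Capped: Upper Advocacy ($75,000); balance $792,370 reallocated over remaining clients served 1,722.
Remaining shares: Redwood Youth 370,877.02 → $370,880; Summit Recovery 128,380.51 → $128,380; Pioneer Mentoring 115,956.59 → $115,960; Granite Arts 89,268.16 → $89,270; Hillcrest Workforce 87,887.73 → $87,890.
Rounding difference −$10 applied to Redwood Youth → $370,870.

Redwood Youth: $370,870 · Summit Recovery: $128,380 · Pioneer Mentoring: $115,960 · Upper Advocacy: $75,000 · Granite Arts: $89,270 · Hillcrest Workforce: $87,890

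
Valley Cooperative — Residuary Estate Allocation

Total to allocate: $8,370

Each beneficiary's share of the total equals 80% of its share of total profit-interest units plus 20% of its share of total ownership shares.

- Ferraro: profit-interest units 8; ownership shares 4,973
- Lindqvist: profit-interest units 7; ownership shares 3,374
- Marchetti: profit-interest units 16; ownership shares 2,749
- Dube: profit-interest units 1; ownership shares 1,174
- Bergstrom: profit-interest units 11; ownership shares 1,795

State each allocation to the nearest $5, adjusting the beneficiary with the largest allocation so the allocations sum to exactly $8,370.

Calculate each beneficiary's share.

Ferraro: $1,840 | Lindqvist: $1,490 | Marchetti: $2,820 | Dube: $295 | Bergstrom: $1,925

Totals — profit-interest units 43, ownership shares 14,065.
Composite weights (80% profit-interest units + 20% ownership shares): Ferraro 0.2196; Lindqvist 0.1782; Marchetti 0.3368; Dube 0.0353; Bergstrom 0.2302.
Raw shares: Ferraro 1,837.65; Lindqvist 1,491.62; Marchetti 2,818.72; Dube 295.45; Bergstrom 1,926.57.
Rounded to nearest $5: Ferraro $1,840; Lindqvist $1,490; Marchetti $2,820; Dube $295; Bergstrom $1,925. Sum = $8,370.
Sum already equals the total — no adjustment.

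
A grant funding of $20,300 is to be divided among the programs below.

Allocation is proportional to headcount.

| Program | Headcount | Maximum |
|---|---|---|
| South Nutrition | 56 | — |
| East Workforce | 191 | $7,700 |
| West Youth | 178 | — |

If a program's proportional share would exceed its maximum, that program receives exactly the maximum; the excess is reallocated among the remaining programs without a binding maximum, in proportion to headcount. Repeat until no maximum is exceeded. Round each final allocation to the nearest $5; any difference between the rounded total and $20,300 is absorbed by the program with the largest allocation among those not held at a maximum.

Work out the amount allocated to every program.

Combined headcount = 425.
Unconstrained shares: South Nutrition 2,674.82; East Workforce 9,123.06; West Youth 8,502.12.
Held at cap: East Workforce ($7,700); balance $12,600 reallocated over remaining headcount 234.
Remaining shares: South Nutrition 3,015.38 → $3,015; West Youth 9,584.62 → $9,585.

South Nutrition: $3,015; East Workforce: $7,700; West Youth: $9,585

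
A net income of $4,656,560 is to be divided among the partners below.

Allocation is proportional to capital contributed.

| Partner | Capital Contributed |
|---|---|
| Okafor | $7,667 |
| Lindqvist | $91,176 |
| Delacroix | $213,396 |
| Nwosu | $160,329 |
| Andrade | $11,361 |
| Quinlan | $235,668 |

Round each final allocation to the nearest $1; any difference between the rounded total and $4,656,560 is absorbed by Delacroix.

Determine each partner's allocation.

Combined capital contributed = 719,597.
Raw shares: Okafor 7,667/719,597 × $4,656,560 = 49,613.67; Lindqvist 91,176/719,597 × $4,656,560 = 590,005.95; Delacroix 213,396/719,597 × $4,656,560 = 1,380,899.69; Nwosu 160,329/719,597 × $4,656,560 = 1,037,499.61; Andrade 11,361/719,597 × $4,656,560 = 73,517.79; Quinlan 235,668/719,597 × $4,656,560 = 1,525,023.29.
At nearest $1: Okafor $49,614; Lindqvist $590,006; Delacroix $1,380,900; Nwosu $1,037,500; Andrade $73,518; Quinlan $1,525,023. Sum = $4,656,561.
Difference $4,656,560 − $4,656,561 = −$1 applied to Delacroix: Delacroix becomes $1,380,899.

Okafor: $49,614; Lindqvist: $590,006; Delacroix: $1,380,899; Nwosu: $1,037,500; Andrade: $73,518; Quinlan: $1,525,023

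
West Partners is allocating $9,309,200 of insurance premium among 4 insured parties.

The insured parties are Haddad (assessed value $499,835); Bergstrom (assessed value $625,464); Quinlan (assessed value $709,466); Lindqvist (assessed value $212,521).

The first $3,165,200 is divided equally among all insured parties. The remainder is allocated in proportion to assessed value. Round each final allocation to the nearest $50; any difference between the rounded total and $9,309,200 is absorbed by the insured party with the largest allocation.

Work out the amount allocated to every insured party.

Haddad: $2,291,350 · Bergstrom: $2,668,350 · Quinlan: $2,920,400 · Lindqvist: $1,429,100

Equal tier: $3,165,200 ÷ 4 = $791,300 apiece.
Remainder $6,144,000 by assessed value (total 2,047,286): Haddad 1,500,027.96 → $1,500,050; Bergstrom 1,877,046.40 → $1,877,050; Quinlan 2,129,140.29 → $2,129,150; Lindqvist 637,785.35 → $637,800.
Rounding difference −$50 on remainder applied to Quinlan.
Totals: Haddad $791,300 + $1,500,050 = $2,291,350; Bergstrom $791,300 + $1,877,050 = $2,668,350; Quinlan $791,300 + $2,129,100 = $2,920,400; Lindqvist $791,300 + $637,800 = $1,429,100.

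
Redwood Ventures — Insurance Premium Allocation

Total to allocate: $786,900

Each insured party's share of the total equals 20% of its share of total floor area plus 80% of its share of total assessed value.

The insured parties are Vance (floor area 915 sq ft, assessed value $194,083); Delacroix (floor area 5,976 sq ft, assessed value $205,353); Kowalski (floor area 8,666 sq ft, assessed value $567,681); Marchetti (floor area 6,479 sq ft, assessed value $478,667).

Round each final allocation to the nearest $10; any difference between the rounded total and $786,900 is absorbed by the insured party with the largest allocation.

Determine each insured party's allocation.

Totals — floor area 22,036, assessed value 1,445,784.
Combined weights (20% floor area + 80% assessed value): Vance 0.1157; Delacroix 0.1679; Kowalski 0.3928; Marchetti 0.3237.
Pro-rata amounts: Vance 91,042.06; Delacroix 132,094.63; Kowalski 309,070.51; Marchetti 254,692.79.
Rounded to nearest $10: Vance $91,040; Delacroix $132,090; Kowalski $309,070; Marchetti $254,690. Sum = $786,890.
Difference $786,900 − $786,890 = +$10 applied to largest allocation (Kowalski): Kowalski becomes $309,080.

Vance: $91,040 · Delacroix: $132,090 · Kowalski: $309,080 · Marchetti: $254,690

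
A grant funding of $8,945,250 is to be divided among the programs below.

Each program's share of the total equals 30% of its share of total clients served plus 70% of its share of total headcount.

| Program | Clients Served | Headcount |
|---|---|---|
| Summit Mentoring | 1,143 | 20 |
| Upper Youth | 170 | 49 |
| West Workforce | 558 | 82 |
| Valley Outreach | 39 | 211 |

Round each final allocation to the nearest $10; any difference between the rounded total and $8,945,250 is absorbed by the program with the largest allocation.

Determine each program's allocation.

Clients served total 1,910; headcount total 362.
Combined weights (30% clients served + 70% headcount): Summit Mentoring 0.2182; Upper Youth 0.1215; West Workforce 0.2462; Valley Outreach 0.4141.
Pro-rata amounts: Summit Mentoring 1,951,878.86; Upper Youth 1,086,427.02; West Workforce 2,202,387.77; Valley Outreach 3,704,556.35.
Rounded to nearest $10: Summit Mentoring $1,951,880; Upper Youth $1,086,430; West Workforce $2,202,390; Valley Outreach $3,704,560. Sum = $8,945,260.
Difference $8,945,250 − $8,945,260 = −$10 applied to largest allocation (Valley Outreach): Valley Outreach becomes $3,704,550.

Summit Mentoring: $1,951,880 · Upper Youth: $1,086,430 · West Workforce: $2,202,390 · Valley Outreach: $3,704,550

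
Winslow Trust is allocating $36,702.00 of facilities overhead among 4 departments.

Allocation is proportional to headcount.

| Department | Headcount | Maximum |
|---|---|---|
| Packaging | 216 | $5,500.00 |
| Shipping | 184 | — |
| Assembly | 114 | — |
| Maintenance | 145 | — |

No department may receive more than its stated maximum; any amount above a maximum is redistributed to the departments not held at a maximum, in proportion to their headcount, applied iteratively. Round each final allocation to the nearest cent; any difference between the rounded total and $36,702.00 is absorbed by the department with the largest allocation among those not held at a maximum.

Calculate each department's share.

Headcount total: 659.
Unconstrained shares: Packaging 12,029.7906; Shipping 10,247.5994; Assembly 6,349.0561; Maintenance 8,075.5539.
Capped: Packaging ($5,500.00); residual $31,202.00 reallocated over remaining headcount 443.
Remaining shares: Shipping 12,959.7472 → $12,959.75; Assembly 8,029.4086 → $8,029.41; Maintenance 10,212.8442 → $10,212.84.

Packaging: $5,500.00 · Shipping: $12,959.75 · Assembly: $8,029.41 · Maintenance: $10,212.84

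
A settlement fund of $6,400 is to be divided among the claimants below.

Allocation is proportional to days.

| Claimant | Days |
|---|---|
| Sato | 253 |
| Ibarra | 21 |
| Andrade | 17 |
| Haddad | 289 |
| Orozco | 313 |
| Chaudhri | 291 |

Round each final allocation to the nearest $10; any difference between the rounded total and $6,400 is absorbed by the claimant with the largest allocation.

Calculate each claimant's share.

Sato: $1,370 | Ibarra: $110 | Andrade: $90 | Haddad: $1,560 | Orozco: $1,700 | Chaudhri: $1,570

Combined days = 1,184.
Proportional shares: Sato 253/1,184 × $6,400 = 1,367.57; Ibarra 21/1,184 × $6,400 = 113.51; Andrade 17/1,184 × $6,400 = 91.89; Haddad 289/1,184 × $6,400 = 1,562.16; Orozco 313/1,184 × $6,400 = 1,691.89; Chaudhri 291/1,184 × $6,400 = 1,572.97.
Rounded to nearest $10: Sato $1,370; Ibarra $110; Andrade $90; Haddad $1,560; Orozco $1,690; Chaudhri $1,570. Sum = $6,390.
Difference $6,400 − $6,390 = +$10 applied to largest allocation (Orozco): Orozco becomes $1,700.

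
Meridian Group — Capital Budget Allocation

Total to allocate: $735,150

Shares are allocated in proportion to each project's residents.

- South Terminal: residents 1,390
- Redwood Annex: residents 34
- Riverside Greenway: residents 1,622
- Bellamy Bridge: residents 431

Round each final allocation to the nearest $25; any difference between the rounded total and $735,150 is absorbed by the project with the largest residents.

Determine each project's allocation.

South Terminal: $293,900 · Redwood Annex: $7,200 · Riverside Greenway: $342,925 · Bellamy Bridge: $91,125

Residents total: 3,477.
Proportional shares: South Terminal 1,390/3,477 × $735,150 = 293,890.85; Redwood Annex 34/3,477 × $735,150 = 7,188.70; Riverside Greenway 1,622/3,477 × $735,150 = 342,943.14; Bellamy Bridge 431/3,477 × $735,150 = 91,127.31.
Rounded to nearest $25: South Terminal $293,900; Redwood Annex $7,200; Riverside Greenway $342,950; Bellamy Bridge $91,125. Sum = $735,175.
Difference $735,150 − $735,175 = −$25 applied to largest residents (Riverside Greenway): Riverside Greenway becomes $342,925.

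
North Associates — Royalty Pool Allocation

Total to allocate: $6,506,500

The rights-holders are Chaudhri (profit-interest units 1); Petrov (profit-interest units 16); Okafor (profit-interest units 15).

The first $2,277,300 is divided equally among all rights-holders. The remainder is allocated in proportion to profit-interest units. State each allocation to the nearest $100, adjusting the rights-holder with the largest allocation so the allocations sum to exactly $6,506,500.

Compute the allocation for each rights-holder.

Chaudhri: $891,300 | Petrov: $2,873,700 | Okafor: $2,741,500

First tranche $2,277,300 split equally: $759,100 each.
Remainder $4,229,200 by profit-interest units (total 32): Chaudhri 132,162.50 → $132,200; Petrov 2,114,600.00 → $2,114,600; Okafor 1,982,437.50 → $1,982,400.
Totals: Chaudhri $759,100 + $132,200 = $891,300; Petrov $759,100 + $2,114,600 = $2,873,700; Okafor $759,100 + $1,982,400 = $2,741,500.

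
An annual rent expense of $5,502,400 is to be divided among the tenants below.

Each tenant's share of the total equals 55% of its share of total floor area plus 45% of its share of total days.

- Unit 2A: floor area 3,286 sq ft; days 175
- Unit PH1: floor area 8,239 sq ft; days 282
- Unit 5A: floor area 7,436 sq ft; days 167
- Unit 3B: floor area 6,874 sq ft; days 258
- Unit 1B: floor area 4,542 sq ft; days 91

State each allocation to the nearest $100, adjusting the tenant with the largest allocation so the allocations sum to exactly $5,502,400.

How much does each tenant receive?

Unit 2A: $772,700; Unit PH1: $1,538,400; Unit 5A: $1,165,800; Unit 3B: $1,341,400; Unit 1B: $684,100

Totals — floor area 30,377, days 973.
Composite weights (55% floor area + 45% days): Unit 2A 0.1404; Unit PH1 0.2796; Unit 5A 0.2119; Unit 3B 0.2438; Unit 1B 0.1243.
Unrounded shares: Unit 2A 772,707.11; Unit PH1 1,538,444.05; Unit 5A 1,165,794.10; Unit 3B 1,341,380.47; Unit 1B 684,074.28.
At nearest $100: Unit 2A $772,700; Unit PH1 $1,538,400; Unit 5A $1,165,800; Unit 3B $1,341,400; Unit 1B $684,100. Sum = $5,502,400.
Rounded total matches; no reconciliation needed.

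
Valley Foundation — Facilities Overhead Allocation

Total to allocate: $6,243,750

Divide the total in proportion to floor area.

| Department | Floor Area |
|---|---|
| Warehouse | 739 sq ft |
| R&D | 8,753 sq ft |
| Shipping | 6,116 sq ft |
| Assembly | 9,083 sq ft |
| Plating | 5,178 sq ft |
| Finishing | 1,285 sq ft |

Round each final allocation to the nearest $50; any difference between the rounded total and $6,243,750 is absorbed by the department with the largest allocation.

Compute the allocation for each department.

Warehouse: $148,100 · R&D: $1,754,250 · Shipping: $1,225,750 · Assembly: $1,820,350 · Plating: $1,037,750 · Finishing: $257,550

Total floor area = 31,154.
Raw shares: Warehouse 739/31,154 × $6,243,750 = 148,107.19; R&D 8,753/31,154 × $6,243,750 = 1,754,238.42; Shipping 6,116/31,154 × $6,243,750 = 1,225,742.28; Assembly 9,083/31,154 × $6,243,750 = 1,820,375.59; Plating 5,178/31,154 × $6,243,750 = 1,037,752.38; Finishing 1,285/31,154 × $6,243,750 = 257,534.14.
At nearest $50: Warehouse $148,100; R&D $1,754,250; Shipping $1,225,750; Assembly $1,820,400; Plating $1,037,750; Finishing $257,550. Sum = $6,243,800.
Difference $6,243,750 − $6,243,800 = −$50 applied to largest allocation (Assembly): Assembly becomes $1,820,350.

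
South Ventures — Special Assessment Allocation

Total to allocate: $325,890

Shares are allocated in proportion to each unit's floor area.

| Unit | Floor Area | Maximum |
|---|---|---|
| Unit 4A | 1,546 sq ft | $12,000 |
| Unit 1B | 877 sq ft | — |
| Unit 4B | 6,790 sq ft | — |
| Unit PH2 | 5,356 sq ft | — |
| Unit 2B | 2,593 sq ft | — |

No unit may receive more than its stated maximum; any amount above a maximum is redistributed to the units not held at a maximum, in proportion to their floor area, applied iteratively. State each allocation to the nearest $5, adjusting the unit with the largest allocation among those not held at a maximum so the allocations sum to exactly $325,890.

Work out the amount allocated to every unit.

Unit 4A: $12,000 | Unit 1B: $17,630 | Unit 4B: $136,480 | Unit PH2: $107,660 | Unit 2B: $52,120

Floor area total: 17,162.
Pro-rata shares before constraints: Unit 4A 29,357.06; Unit 1B 16,653.39; Unit 4B 128,935.62; Unit PH2 101,705.33; Unit 2B 49,238.60.
Held at cap: Unit 4A ($12,000); remaining pool $313,890 reallocated over remaining floor area 15,616.
Redistributed shares: Unit 1B 17,628.17 → $17,630; Unit 4B 136,482.65 → $136,485; Unit PH2 107,658.48 → $107,660; Unit 2B 52,120.69 → $52,120.
Rounding difference −$5 applied to Unit 4B → $136,480.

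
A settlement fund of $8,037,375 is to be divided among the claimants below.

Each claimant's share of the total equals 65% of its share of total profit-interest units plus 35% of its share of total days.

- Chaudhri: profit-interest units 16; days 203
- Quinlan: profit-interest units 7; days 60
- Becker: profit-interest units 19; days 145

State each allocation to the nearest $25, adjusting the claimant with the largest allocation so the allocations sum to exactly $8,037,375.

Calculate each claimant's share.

Chaudhri: $3,389,850 · Quinlan: $1,284,400 · Becker: $3,363,125

Totals — profit-interest units 42, days 408.
Combined weights (65% profit-interest units + 35% days): Chaudhri 0.4218; Quinlan 0.1598; Becker 0.4184.
Pro-rata amounts: Chaudhri 3,389,852.96; Quinlan 1,284,404.04; Becker 3,363,118.00.
Rounded to nearest $25: Chaudhri $3,389,850; Quinlan $1,284,400; Becker $3,363,125. Sum = $8,037,375.
Sum already equals the total — no adjustment.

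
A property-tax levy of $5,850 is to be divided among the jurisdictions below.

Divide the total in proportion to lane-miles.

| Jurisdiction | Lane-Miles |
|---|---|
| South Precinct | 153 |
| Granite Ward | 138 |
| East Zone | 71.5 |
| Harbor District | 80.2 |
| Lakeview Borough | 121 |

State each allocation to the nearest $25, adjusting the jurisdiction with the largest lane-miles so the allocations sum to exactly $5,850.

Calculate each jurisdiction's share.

Combined lane-miles = 153 + 138 + 71.5 + 80.2 + 121 = 563.7.
Raw shares: South Precinct 1,587.81; Granite Ward 1,432.14; East Zone 742.02; Harbor District 832.30; Lakeview Borough 1,255.72.
After rounding ($25): South Precinct $1,600; Granite Ward $1,425; East Zone $750; Harbor District $825; Lakeview Borough $1,250. Sum = $5,850.
Sum already equals the total — no adjustment.

South Precinct: $1,600; Granite Ward: $1,425; East Zone: $750; Harbor District: $825; Lakeview Borough: $1,250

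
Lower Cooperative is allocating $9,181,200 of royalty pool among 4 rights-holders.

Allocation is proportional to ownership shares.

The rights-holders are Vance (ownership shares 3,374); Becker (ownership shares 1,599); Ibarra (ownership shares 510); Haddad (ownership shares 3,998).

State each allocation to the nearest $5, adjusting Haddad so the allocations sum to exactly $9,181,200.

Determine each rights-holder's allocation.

Vance: $3,267,310 | Becker: $1,548,440 | Ibarra: $493,875 | Haddad: $3,871,575

Total ownership shares = 9,481.
Unrounded shares: Vance 3,374/9,481 × $9,181,200 = 3,267,310.28; Becker 1,599/9,481 × $9,181,200 = 1,548,437.80; Ibarra 510/9,481 × $9,181,200 = 493,873.22; Haddad 3,998/9,481 × $9,181,200 = 3,871,578.69.
Rounded to nearest $5: Vance $3,267,310; Becker $1,548,440; Ibarra $493,875; Haddad $3,871,580. Sum = $9,181,205.
Difference $9,181,200 − $9,181,205 = −$5 applied to Haddad: Haddad becomes $3,871,575.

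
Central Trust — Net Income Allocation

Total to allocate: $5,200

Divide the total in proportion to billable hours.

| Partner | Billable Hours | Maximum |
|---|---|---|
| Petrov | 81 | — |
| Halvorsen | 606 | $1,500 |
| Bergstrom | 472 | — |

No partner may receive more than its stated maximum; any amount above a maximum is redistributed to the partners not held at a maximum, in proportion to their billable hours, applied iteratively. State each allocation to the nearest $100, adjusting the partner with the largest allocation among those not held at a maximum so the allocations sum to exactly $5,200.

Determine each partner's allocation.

Total billable hours = 1,159.
Unconstrained shares: Petrov 363.42; Halvorsen 2,718.90; Bergstrom 2,117.69.
Cap binds for Halvorsen ($1,500); balance $3,700 reallocated over remaining billable hours 553.
Redistributed shares: Petrov 541.95 → $500; Bergstrom 3,158.05 → $3,200.

Petrov: $500; Halvorsen: $1,500; Bergstrom: $3,200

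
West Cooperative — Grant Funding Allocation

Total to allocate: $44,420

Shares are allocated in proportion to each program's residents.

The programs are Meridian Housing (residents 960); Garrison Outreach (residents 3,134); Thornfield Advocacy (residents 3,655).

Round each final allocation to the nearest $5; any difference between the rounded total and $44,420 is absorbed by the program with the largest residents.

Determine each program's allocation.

Meridian Housing: $5,505; Garrison Outreach: $17,965; Thornfield Advocacy: $20,950

Total residents = 960 + 3,134 + 3,655 = 7,749.
Proportional shares: Meridian Housing 5,503.06; Garrison Outreach 17,965.19; Thornfield Advocacy 20,951.75.
At nearest $5: Meridian Housing $5,505; Garrison Outreach $17,965; Thornfield Advocacy $20,950. Sum = $44,420.
No rounding difference to absorb.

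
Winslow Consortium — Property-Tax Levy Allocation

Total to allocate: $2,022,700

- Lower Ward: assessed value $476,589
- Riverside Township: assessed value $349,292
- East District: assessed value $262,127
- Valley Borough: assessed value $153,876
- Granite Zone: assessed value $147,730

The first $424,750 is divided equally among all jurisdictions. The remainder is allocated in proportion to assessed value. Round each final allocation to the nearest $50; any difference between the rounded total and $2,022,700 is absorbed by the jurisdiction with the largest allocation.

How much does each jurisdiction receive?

First tranche $424,750 split equally: $84,950 each.
Remainder $1,597,950 by assessed value (total 1,389,614): Lower Ward 548,040.96 → $548,050; Riverside Township 401,659.13 → $401,650; East District 301,426.04 → $301,450; Valley Borough 176,945.65 → $176,950; Granite Zone 169,878.22 → $169,900.
Rounding difference −$50 on remainder applied to Lower Ward.
Totals: Lower Ward $84,950 + $548,000 = $632,950; Riverside Township $84,950 + $401,650 = $486,600; East District $84,950 + $301,450 = $386,400; Valley Borough $84,950 + $176,950 = $261,900; Granite Zone $84,950 + $169,900 = $254,850.

Lower Ward: $632,950 | Riverside Township: $486,600 | East District: $386,400 | Valley Borough: $261,900 | Granite Zone: $254,850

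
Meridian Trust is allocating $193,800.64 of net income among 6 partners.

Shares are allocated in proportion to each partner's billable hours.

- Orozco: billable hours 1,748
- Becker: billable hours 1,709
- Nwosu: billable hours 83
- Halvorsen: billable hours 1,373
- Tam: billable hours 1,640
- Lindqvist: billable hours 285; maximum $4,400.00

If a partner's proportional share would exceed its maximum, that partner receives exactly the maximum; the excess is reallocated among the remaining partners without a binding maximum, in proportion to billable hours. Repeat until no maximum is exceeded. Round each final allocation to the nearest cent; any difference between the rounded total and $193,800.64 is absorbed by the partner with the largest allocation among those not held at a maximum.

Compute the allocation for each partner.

Orozco: $50,522.25; Becker: $49,395.04; Nwosu: $2,398.94; Halvorsen: $39,683.67; Tam: $47,400.74; Lindqvist: $4,400.00

Billable hours total: 6,838.
Proportional shares (ignoring caps): Orozco 49,541.3160; Becker 48,435.9891; Nwosu 2,352.3623; Halvorsen 38,913.1733; Tam 46,480.4109; Lindqvist 8,077.3885.
Held at cap: Lindqvist ($4,400.00); balance $189,400.64 reallocated over remaining billable hours 6,553.
Redistributed shares: Orozco 50,522.2522 → $50,522.25; Becker 49,395.0395 → $49,395.04; Nwosu 2,398.9399 → $2,398.94; Halvorsen 39,683.6684 → $39,683.67; Tam 47,400.7401 → $47,400.74.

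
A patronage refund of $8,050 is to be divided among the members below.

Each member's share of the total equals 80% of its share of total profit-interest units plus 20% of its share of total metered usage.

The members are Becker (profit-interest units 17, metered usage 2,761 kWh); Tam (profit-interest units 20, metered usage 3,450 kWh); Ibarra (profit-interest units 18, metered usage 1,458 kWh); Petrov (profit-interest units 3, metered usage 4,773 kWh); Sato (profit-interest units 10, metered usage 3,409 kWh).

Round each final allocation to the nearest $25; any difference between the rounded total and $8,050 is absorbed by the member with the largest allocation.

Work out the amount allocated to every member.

Becker: $1,900 · Tam: $2,225 · Ibarra: $1,850 · Petrov: $775 · Sato: $1,300

Totals — profit-interest units 68, metered usage 15,851.
Blended shares (80% profit-interest units + 20% metered usage): Becker 0.2348; Tam 0.2788; Ibarra 0.2302; Petrov 0.0955; Sato 0.1607.
Raw shares: Becker 1,890.44; Tam 2,244.54; Ibarra 1,852.80; Petrov 768.92; Sato 1,293.31.
At nearest $25: Becker $1,900; Tam $2,250; Ibarra $1,850; Petrov $775; Sato $1,300. Sum = $8,075.
Difference $8,050 − $8,075 = −$25 applied to largest allocation (Tam): Tam becomes $2,225.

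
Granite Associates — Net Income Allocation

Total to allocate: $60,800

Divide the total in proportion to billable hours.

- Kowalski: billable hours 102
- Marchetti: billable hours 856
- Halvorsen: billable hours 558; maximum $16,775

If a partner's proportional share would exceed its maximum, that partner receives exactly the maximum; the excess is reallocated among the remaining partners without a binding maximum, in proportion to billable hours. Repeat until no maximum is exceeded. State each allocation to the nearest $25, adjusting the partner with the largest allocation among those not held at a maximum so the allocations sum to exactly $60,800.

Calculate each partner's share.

Sum of billable hours: 1,516.
Pro-rata shares before constraints: Kowalski 4,090.77; Marchetti 34,330.34; Halvorsen 22,378.89.
Capped: Halvorsen ($16,775); balance $44,025 reallocated over remaining billable hours 958.
Redistributed shares: Kowalski 4,687.42 → $4,675; Marchetti 39,337.58 → $39,350.

Kowalski: $4,675 · Marchetti: $39,350 · Halvorsen: $16,775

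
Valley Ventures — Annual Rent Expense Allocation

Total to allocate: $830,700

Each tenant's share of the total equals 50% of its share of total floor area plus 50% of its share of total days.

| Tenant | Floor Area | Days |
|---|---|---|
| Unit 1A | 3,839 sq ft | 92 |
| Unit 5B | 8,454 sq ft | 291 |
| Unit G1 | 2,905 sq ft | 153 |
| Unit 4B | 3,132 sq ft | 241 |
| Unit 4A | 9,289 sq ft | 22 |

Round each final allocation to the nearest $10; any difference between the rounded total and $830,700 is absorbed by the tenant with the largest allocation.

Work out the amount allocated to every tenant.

Totals — floor area 27,619, days 799.
Combined weights (50% floor area + 50% days): Unit 1A 0.1271; Unit 5B 0.3351; Unit G1 0.1483; Unit 4B 0.2075; Unit 4A 0.1819.
Unrounded shares: Unit 1A 105,558.06; Unit 5B 278,408.64; Unit G1 123,222.12; Unit 4B 172,381.56; Unit 4A 151,129.61.
Rounded to nearest $10: Unit 1A $105,560; Unit 5B $278,410; Unit G1 $123,220; Unit 4B $172,380; Unit 4A $151,130. Sum = $830,700.
Rounded total matches; no reconciliation needed.

Unit 1A: $105,560 · Unit 5B: $278,410 · Unit G1: $123,220 · Unit 4B: $172,380 · Unit 4A: $151,130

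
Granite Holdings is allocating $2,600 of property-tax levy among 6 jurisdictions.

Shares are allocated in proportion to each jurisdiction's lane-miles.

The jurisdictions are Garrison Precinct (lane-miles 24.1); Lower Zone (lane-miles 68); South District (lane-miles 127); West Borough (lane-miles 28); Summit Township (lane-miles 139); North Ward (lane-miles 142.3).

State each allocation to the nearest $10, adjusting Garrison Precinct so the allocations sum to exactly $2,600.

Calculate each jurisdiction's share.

Garrison Precinct: $130 · Lower Zone: $330 · South District: $620 · West Borough: $140 · Summit Township: $680 · North Ward: $700

Sum of lane-miles: 528.4.
Unrounded shares: Garrison Precinct 24.1/528.4 × $2,600 = 118.58; Lower Zone 68/528.4 × $2,600 = 334.60; South District 127/528.4 × $2,600 = 624.91; West Borough 28/528.4 × $2,600 = 137.77; Summit Township 139/528.4 × $2,600 = 683.95; North Ward 142.3/528.4 × $2,600 = 700.19.
After rounding ($10): Garrison Precinct $120; Lower Zone $330; South District $620; West Borough $140; Summit Township $680; North Ward $700. Sum = $2,590.
Difference $2,600 − $2,590 = +$10 applied to Garrison Precinct: Garrison Precinct becomes $130.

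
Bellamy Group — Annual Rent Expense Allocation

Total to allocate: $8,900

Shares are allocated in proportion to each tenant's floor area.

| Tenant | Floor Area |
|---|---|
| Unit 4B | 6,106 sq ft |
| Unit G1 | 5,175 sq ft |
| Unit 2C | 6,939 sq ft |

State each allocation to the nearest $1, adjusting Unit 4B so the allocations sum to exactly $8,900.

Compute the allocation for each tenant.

Unit 4B: $2,982 · Unit G1: $2,528 · Unit 2C: $3,390

Sum of floor area: 18,220.
Raw shares: Unit 4B 6,106/18,220 × $8,900 = 2,982.62; Unit G1 5,175/18,220 × $8,900 = 2,527.85; Unit 2C 6,939/18,220 × $8,900 = 3,389.52.
At nearest $1: Unit 4B $2,983; Unit G1 $2,528; Unit 2C $3,390. Sum = $8,901.
Difference $8,900 − $8,901 = −$1 applied to Unit 4B: Unit 4B becomes $2,982.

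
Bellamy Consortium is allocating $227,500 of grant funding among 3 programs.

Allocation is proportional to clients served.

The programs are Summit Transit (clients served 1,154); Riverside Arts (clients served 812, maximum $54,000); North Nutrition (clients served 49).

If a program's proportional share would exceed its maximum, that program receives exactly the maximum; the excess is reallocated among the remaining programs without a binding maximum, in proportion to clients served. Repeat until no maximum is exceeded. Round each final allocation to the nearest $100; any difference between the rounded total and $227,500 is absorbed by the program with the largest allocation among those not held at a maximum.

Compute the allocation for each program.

Combined clients served = 2,015.
Pro-rata shares before constraints: Summit Transit 130,290.32; Riverside Arts 91,677.42; North Nutrition 5,532.26.
Capped: Riverside Arts ($54,000); remaining pool $173,500 reallocated over remaining clients served 1,203.
Remaining shares: Summit Transit 166,433.08 → $166,400; North Nutrition 7,066.92 → $7,100.

Summit Transit: $166,400 | Riverside Arts: $54,000 | North Nutrition: $7,100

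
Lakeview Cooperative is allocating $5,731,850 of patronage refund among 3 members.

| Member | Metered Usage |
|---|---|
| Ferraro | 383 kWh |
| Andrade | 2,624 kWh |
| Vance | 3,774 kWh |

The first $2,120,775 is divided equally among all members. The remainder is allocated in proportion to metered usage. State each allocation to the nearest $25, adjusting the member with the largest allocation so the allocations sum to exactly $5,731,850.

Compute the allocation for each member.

Equal tier: $2,120,775 ÷ 3 = $706,925 apiece.
Remainder $3,611,075 by metered usage (total 6,781): Ferraro 203,958.37 → $203,950; Andrade 1,397,354.49 → $1,397,350; Vance 2,009,762.14 → $2,009,750.
Rounding difference +$25 on remainder applied to Vance.
Totals: Ferraro $706,925 + $203,950 = $910,875; Andrade $706,925 + $1,397,350 = $2,104,275; Vance $706,925 + $2,009,775 = $2,716,700.

Ferraro: $910,875; Andrade: $2,104,275; Vance: $2,716,700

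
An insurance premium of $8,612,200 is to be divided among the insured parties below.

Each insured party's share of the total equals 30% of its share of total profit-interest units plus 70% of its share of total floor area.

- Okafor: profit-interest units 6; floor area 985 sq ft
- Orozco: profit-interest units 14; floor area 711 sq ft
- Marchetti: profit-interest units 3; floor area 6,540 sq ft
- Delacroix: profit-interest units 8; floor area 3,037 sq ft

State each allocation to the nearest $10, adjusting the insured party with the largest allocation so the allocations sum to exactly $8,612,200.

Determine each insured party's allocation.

Profit-interest units total 31; floor area total 11,273.
Combined weights (30% profit-interest units + 70% floor area): Okafor 0.1192; Orozco 0.1796; Marchetti 0.4351; Delacroix 0.2660.
Pro-rata amounts: Okafor 1,026,818.47; Orozco 1,547,040.57; Marchetti 3,747,472.54; Delacroix 2,290,868.41.
After rounding ($10): Okafor $1,026,820; Orozco $1,547,040; Marchetti $3,747,470; Delacroix $2,290,870. Sum = $8,612,200.
No rounding difference to absorb.

Okafor: $1,026,820 · Orozco: $1,547,040 · Marchetti: $3,747,470 · Delacroix: $2,290,870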